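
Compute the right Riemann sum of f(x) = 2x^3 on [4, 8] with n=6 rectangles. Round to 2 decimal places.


Right Riemann sum uses right endpoints of each subinterval.
Interval: [4, 8], n = 6
dx = (8 - 4) / 6 = 2/3
Right endpoints: [14/3, 16/3, 6, 20/3, 22/3, 8]
f values: [5488/27, 8192/27, 432, 16000/27, 21296/27, 1024]
Sum = dx * (sum of f values)
= 2/3 * 3344
= 6688/3 ≈ 2229.33

2229.33


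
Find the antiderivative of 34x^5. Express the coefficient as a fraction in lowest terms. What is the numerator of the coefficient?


Apply the power rule for integration:
integral of ax^n dx = a/(n+1) * x^(n+1) + C
integral of 34x^5 dx
= 34/6 * x^6 + C
= 17/3 * x^6 + C
The coefficient in lowest terms is 17/3, and its numerator is 17

17


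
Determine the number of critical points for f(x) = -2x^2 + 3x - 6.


Find where f'(x) = 0:
f'(x) = -4x + 3
Set f'(x) = 0:
-4x + 3 = 0
x = -3 / (-4) = 3/4
This is a linear equation in x, so there is exactly one solution.
Number of critical points: 1

1


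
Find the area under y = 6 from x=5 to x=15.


The area under a constant function y = 6 is a rectangle.
Width = 15 - 5 = 10
Height = 6
Area = width * height
= 10 * 6
= 60

60


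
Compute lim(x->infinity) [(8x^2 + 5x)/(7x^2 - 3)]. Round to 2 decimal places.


For limits at infinity with equal-degree polynomials,
we compare leading coefficients.
Numerator leading term: 8x^2
Denominator leading term: 7x^2
Divide both by x^2:
lim = (8 + 5/x) / (7 - 3/x^2)
As x -> infinity, the 1/x and 1/x^2 terms vanish:
= 8/7 ≈ 1.14

1.14


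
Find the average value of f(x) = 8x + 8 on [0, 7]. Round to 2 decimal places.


Average value = 1/(b-a) * integral from a to b of f(x) dx
First compute the integral of 8x + 8:
F(x) = 4x^2 + 8x
F(7) = 4 * 49 + 8 * 7 = 252
F(0) = 4 * 0 + 8 * 0 = 0
Integral = 252 - 0 = 252
Average = 252 / (7 - 0) = 252 / 7
= 36 = 36.00

36.00


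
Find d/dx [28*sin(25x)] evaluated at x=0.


Apply the chain rule to differentiate 28*sin(25x):
d/dx [28*sin(25x)]
= 28 * cos(25x) * d/dx(25x)
= 28 * 25 * cos(25x)
= 700 * cos(25x)
Evaluate at x = 0:
= 700 * cos(0)
= 700 * 1
= 700

700


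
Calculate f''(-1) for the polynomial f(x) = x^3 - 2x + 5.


First derivative:
f'(x) = 3x^2 - 2
Second derivative:
f''(x) = 6x
Substitute x = -1:
f''(-1) = 6 * (-1) + 0
= -6 + 0
= -6

-6


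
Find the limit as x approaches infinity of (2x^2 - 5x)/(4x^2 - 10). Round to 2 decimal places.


For limits at infinity with equal-degree polynomials,
we compare leading coefficients.
Numerator leading term: 2x^2
Denominator leading term: 4x^2
Divide both by x^2:
lim = (2 - 5/x) / (4 - 10/x^2)
As x -> infinity, the 1/x and 1/x^2 terms vanish:
= 2/4 = 1/2 = 0.50

0.50


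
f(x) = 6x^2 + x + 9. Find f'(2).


Differentiate term by term using power and sum rules:
f(x) = 6x^2 + x + 9
f'(x) = 12x + 1
Substitute x = 2:
f'(2) = 12 * 2 + 1
= 24 + 1
= 25

25


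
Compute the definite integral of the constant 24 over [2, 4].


The integral of a constant k over [a, b] equals k * (b - a).
integral from 2 to 4 of 24 dx
= 24 * (4 - 2)
= 24 * 2
= 48

48


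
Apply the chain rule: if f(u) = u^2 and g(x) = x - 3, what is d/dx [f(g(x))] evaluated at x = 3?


Using the chain rule: (f(g(x)))' = f'(g(x)) * g'(x)
First, find g(3):
g(3) = 1 * 3 - 3 = 0
Next, f'(u) = 2u
And g'(x) = 1
So f'(g(3)) * g'(3)
= 2 * 0 * 1
= 0

0


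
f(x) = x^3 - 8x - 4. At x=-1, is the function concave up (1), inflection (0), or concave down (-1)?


Concavity is determined by the sign of f''(x).
f(x) = x^3 - 8x - 4
f'(x) = 3x^2 - 8
f''(x) = 6x
f''(-1) = 6 * (-1) + 0
= -6 + 0
= -6
Since f''(-1) < 0, the function is concave down (-1)

-1


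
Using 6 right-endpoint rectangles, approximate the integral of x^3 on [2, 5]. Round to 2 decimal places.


Right Riemann sum uses right endpoints of each subinterval.
Interval: [2, 5], n = 6
dx = (5 - 2) / 6 = 1/2
Right endpoints: [5/2, 3, 7/2, 4, 9/2, 5]
f values: [125/8, 27, 343/8, 64, 729/8, 125]
Sum = dx * (sum of f values)
= 1/2 * 2925/8
= 2925/16 ≈ 182.81

182.81


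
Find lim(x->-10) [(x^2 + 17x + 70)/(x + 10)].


Direct substitution gives 0/0, so we factor the numerator.
Factor: (x^2 + 17x + 70) = (x + 10)(x + 7)
Cancel the common factor (x + 10):
(x^2 + 17x + 70)/(x + 10) = (x + 7)
Now substitute x = -10:
= (-10) - (-7) = -3

-3


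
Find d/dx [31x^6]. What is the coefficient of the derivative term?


We apply the power rule: d/dx [ax^n] = a*n * x^(n-1)
d/dx [31x^6]
= 31 * 6 * x^(6-1)
= 186x^5
The coefficient is 186

186


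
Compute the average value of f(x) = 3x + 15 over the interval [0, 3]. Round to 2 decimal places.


Average value = 1/(b-a) * integral from a to b of f(x) dx
First compute the integral of 3x + 15:
F(x) = (3/2)x^2 + 15x
F(3) = 3/2 * 9 + 15 * 3 = 117/2
F(0) = 3/2 * 0 + 15 * 0 = 0
Integral = 117/2 - 0 = 117/2
Average = (117/2) / (3 - 0) = (117/2) / 3
= 39/2 = 19.50

19.50


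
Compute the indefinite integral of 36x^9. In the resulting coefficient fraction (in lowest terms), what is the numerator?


Apply the power rule for integration:
integral of ax^n dx = a/(n+1) * x^(n+1) + C
integral of 36x^9 dx
= 36/10 * x^10 + C
= 18/5 * x^10 + C
The coefficient in lowest terms is 18/5, and its numerator is 18

18


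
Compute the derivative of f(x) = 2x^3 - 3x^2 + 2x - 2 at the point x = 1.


Differentiate f(x) = 2x^3 - 3x^2 + 2x - 2 term by term:
f'(x) = 6x^2 - 6x + 2
Substitute x = 1:
f'(1) = 6 * 1^2 - 6 * 1 + 2
= 6 - 6 + 2
= 2

2


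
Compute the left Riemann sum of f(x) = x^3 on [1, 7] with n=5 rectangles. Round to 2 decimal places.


Left Riemann sum uses left endpoints of each subinterval.
Interval: [1, 7], n = 5
dx = (7 - 1) / 5 = 6/5
Left endpoints: [1, 11/5, 17/5, 23/5, 29/5]
f values: [1, 1331/125, 4913/125, 12167/125, 24389/125]
Sum = dx * (sum of f values)
= 6/5 * 1717/5
= 10302/25 = 412.08

412.08


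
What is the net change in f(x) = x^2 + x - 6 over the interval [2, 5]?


Net change = f(b) - f(a)
f(x) = x^2 + x - 6
Compute f(5):
f(5) = 1 * 5^2 + 1 * 5 - 6
= 25 + 5 - 6
= 24
Compute f(2):
f(2) = 1 * 2^2 + 1 * 2 - 6
= 4 + 2 - 6
= 0
Net change = 24 - 0 = 24

24


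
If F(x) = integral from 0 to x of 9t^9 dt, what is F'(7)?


By the Fundamental Theorem of Calculus (Part 1):
If F(x) = integral from 0 to x of f(t) dt, then F'(x) = f(x)
Here f(t) = 9t^9
So F'(x) = 9x^9
Evaluate at x = 7:
F'(7) = 9 * 7^9
= 9 * 40353607
= 363182463

363182463


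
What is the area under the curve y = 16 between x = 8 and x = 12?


The area under a constant function y = 16 is a rectangle.
Width = 12 - 8 = 4
Height = 16
Area = width * height
= 4 * 16
= 64

64


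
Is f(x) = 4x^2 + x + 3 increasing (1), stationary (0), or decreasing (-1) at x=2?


Compute f'(x) to determine behavior:
f'(x) = 8x + 1
f'(2) = 8 * 2 + 1
= 16 + 1
= 17
Since f'(2) > 0, the function is increasing (1)

1


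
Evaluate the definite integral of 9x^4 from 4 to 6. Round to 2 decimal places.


Find the antiderivative of 9x^4:
F(x) = 9/5 * x^5
Apply the Fundamental Theorem of Calculus:
F(6) - F(4)
= 9/5 * 6^5 - 9/5 * 4^5
= 9/5 * (7776 - 1024)
= 9/5 * 6752
= 60768/5 = 12153.60

12153.60


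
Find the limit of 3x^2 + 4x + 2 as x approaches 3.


Since polynomials are continuous, we use direct substitution.
lim(x->3) of 3x^2 + 4x + 2
= 3 * 3^2 + 4 * 3 + 2
= 27 + 12 + 2
= 41

41


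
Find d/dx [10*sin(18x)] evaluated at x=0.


Apply the chain rule to differentiate 10*sin(18x):
d/dx [10*sin(18x)]
= 10 * cos(18x) * d/dx(18x)
= 10 * 18 * cos(18x)
= 180 * cos(18x)
Evaluate at x = 0:
= 180 * cos(0)
= 180 * 1
= 180

180


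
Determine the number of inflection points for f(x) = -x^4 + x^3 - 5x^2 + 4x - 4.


Inflection points occur where f''(x) = 0 and concavity changes.
f(x) = -x^4 + x^3 - 5x^2 + 4x - 4
f'(x) = -4x^3 + 3x^2 - 10x + 4
f''(x) = -12x^2 + 6x - 10
This is a quadratic in x. Use the discriminant to count real roots.
Discriminant = (6)^2 - 4 * (-12) * (-10)
= 36 - 480
= -444
Since discriminant < 0, f''(x) = 0 has no real solutions.
Number of inflection points: 0

0


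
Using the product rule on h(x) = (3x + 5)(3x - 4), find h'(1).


Let u(x) = 3x + 5 and v(x) = 3x - 4
u'(x) = 3
v'(x) = 3
Product rule: h'(x) = u'(x)*v(x) + u(x)*v'(x)
= 3 * (3x - 4) + (3x + 5) * 3
At x = 1:
u(1) = 3 * 1 + 5 = 8
v(1) = 3 * 1 - 4 = -1
h'(1) = 3 * (-1) + 8 * 3
= -3 + 24
= 21

21


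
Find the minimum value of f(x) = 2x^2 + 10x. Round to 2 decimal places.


For a quadratic f(x) = ax^2 + bx + c with a > 0, the minimum is at the vertex.
Vertex x-coordinate: x = -b/(2a)
x = -(10) / (2 * 2)
x = -10/4 = -5/2
Substitute back to find the minimum value:
f(-5/2) = 2 * (-5/2)^2 + 10 * (-5/2) + 0
= 25/2 - 25 + 0
= -25/2 = -12.50

-12.50


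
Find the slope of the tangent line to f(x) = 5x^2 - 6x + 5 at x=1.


The slope of the tangent line equals f'(x) at the point.
f(x) = 5x^2 - 6x + 5
f'(x) = 10x - 6
At x = 1:
f'(1) = 10 * 1 - 6
= 10 - 6
= 4

4


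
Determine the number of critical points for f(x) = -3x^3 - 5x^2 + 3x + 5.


Find where f'(x) = 0:
f(x) = -3x^3 - 5x^2 + 3x + 5
f'(x) = -9x^2 - 10x + 3
This is a quadratic in x. Use the discriminant to count real roots.
Discriminant = (-10)^2 - 4 * (-9) * 3
= 100 - (-108)
= 208
Since discriminant > 0, f'(x) = 0 has 2 real solutions.
Number of critical points: 2

2


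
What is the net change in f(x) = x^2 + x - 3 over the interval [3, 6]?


Net change = f(b) - f(a)
f(x) = x^2 + x - 3
Compute f(6):
f(6) = 1 * 6^2 + 1 * 6 - 3
= 36 + 6 - 3
= 39
Compute f(3):
f(3) = 1 * 3^2 + 1 * 3 - 3
= 9 + 3 - 3
= 9
Net change = 39 - 9 = 30

30


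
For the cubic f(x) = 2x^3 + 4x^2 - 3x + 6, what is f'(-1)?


Differentiate f(x) = 2x^3 + 4x^2 - 3x + 6 term by term:
f'(x) = 6x^2 + 8x - 3
Substitute x = -1:
f'(-1) = 6 * (-1)^2 + 8 * (-1) - 3
= 6 - 8 - 3
= -5

-5


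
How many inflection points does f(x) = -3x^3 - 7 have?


Inflection points occur where f''(x) = 0 and concavity changes.
f(x) = -3x^3 - 7
f'(x) = -9x^2
f''(x) = -18x
Set f''(x) = 0:
-18x = 0
x = 0 / (-18) = 0
Since f''(x) is linear (degree 1), it changes sign at this point.
Therefore there is exactly 1 inflection point.

1


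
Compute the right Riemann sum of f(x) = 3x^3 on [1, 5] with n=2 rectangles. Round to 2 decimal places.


Right Riemann sum uses right endpoints of each subinterval.
Interval: [1, 5], n = 2
dx = (5 - 1) / 2 = 2
Right endpoints: [3, 5]
f values: [81, 375]
Sum = dx * (sum of f values)
= 2 * 456
= 912 = 912.00

912.00


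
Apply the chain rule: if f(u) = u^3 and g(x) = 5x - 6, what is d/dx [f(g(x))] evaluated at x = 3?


Using the chain rule: (f(g(x)))' = f'(g(x)) * g'(x)
First, find g(3):
g(3) = 5 * 3 - 6 = 9
Next, f'(u) = 3u^2
And g'(x) = 5
So f'(g(3)) * g'(3)
= 3 * 9^2 * 5
= 3 * 81 * 5
= 1215

1215


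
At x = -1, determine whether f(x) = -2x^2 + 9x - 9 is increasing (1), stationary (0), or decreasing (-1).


Compute f'(x) to determine behavior:
f'(x) = -4x + 9
f'(-1) = -4 * (-1) + 9
= 4 + 9
= 13
Since f'(-1) > 0, the function is increasing (1)

1


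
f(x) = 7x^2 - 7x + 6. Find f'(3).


Differentiate term by term using power and sum rules:
f(x) = 7x^2 - 7x + 6
f'(x) = 14x - 7
Substitute x = 3:
f'(3) = 14 * 3 - 7
= 42 - 7
= 35

35


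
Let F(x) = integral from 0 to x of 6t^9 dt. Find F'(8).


By the Fundamental Theorem of Calculus (Part 1):
If F(x) = integral from 0 to x of f(t) dt, then F'(x) = f(x)
Here f(t) = 6t^9
So F'(x) = 6x^9
Evaluate at x = 8:
F'(8) = 6 * 8^9
= 6 * 134217728
= 805306368

805306368


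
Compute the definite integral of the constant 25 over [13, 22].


The integral of a constant k over [a, b] equals k * (b - a).
integral from 13 to 22 of 25 dx
= 25 * (22 - 13)
= 25 * 9
= 225

225


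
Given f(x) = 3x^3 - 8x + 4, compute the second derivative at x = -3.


First derivative:
f'(x) = 9x^2 - 8
Second derivative:
f''(x) = 18x
Substitute x = -3:
f''(-3) = 18 * (-3) + 0
= -54 + 0
= -54

-54


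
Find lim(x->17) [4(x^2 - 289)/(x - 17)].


Direct substitution gives 0/0, so we factor the numerator.
Factor: 4(x^2 - 289) = 4 * (x - 17)(x + 17)
Cancel the common factor (x - 17):
4(x^2 - 289)/(x - 17) = 4 * (x + 17)
Now substitute x = 17:
= 4 * (17 + 17) = 136

136


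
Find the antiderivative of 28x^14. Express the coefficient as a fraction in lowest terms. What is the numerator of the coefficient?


Apply the power rule for integration:
integral of ax^n dx = a/(n+1) * x^(n+1) + C
integral of 28x^14 dx
= 28/15 * x^15 + C
The coefficient in lowest terms is 28/15, and its numerator is 28

28


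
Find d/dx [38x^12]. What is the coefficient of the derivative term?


We apply the power rule: d/dx [ax^n] = a*n * x^(n-1)
d/dx [38x^12]
= 38 * 12 * x^(12-1)
= 456x^11
The coefficient is 456

456


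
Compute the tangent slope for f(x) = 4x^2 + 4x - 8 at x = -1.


The slope of the tangent line equals f'(x) at the point.
f(x) = 4x^2 + 4x - 8
f'(x) = 8x + 4
At x = -1:
f'(-1) = 8 * (-1) + 4
= -8 + 4
= -4

-4


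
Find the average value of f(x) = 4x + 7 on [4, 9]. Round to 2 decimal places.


Average value = 1/(b-a) * integral from a to b of f(x) dx
First compute the integral of 4x + 7:
F(x) = 2x^2 + 7x
F(9) = 2 * 81 + 7 * 9 = 225
F(4) = 2 * 16 + 7 * 4 = 60
Integral = 225 - 60 = 165
Average = 165 / (9 - 4) = 165 / 5
= 33 = 33.00

33.00


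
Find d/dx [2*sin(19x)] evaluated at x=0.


Apply the chain rule to differentiate 2*sin(19x):
d/dx [2*sin(19x)]
= 2 * cos(19x) * d/dx(19x)
= 2 * 19 * cos(19x)
= 38 * cos(19x)
Evaluate at x = 0:
= 38 * cos(0)
= 38 * 1
= 38

38


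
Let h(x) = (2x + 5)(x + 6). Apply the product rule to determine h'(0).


Let u(x) = 2x + 5 and v(x) = x + 6
u'(x) = 2
v'(x) = 1
Product rule: h'(x) = u'(x)*v(x) + u(x)*v'(x)
= 2 * (x + 6) + (2x + 5) * 1
At x = 0:
u(0) = 2 * 0 + 5 = 5
v(0) = 1 * 0 + 6 = 6
h'(0) = 2 * 6 + 5 * 1
= 12 + 5
= 17

17


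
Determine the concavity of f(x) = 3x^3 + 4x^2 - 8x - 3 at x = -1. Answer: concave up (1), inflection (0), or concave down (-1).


Concavity is determined by the sign of f''(x).
f(x) = 3x^3 + 4x^2 - 8x - 3
f'(x) = 9x^2 + 8x - 8
f''(x) = 18x + 8
f''(-1) = 18 * (-1) + 8
= -18 + 8
= -10
Since f''(-1) < 0, the function is concave down (-1)

-1


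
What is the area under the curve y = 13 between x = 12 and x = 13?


The area under a constant function y = 13 is a rectangle.
Width = 13 - 12 = 1
Height = 13
Area = width * height
= 1 * 13
= 13

13


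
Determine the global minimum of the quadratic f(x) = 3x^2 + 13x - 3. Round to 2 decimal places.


For a quadratic f(x) = ax^2 + bx + c with a > 0, the minimum is at the vertex.
Vertex x-coordinate: x = -b/(2a)
x = -(13) / (2 * 3)
x = -13/6
Substitute back to find the minimum value:
f(-13/6) = 3 * (-13/6)^2 + 13 * (-13/6) - 3
= 169/12 - 169/6 - 3
= -205/12 ≈ -17.08

-17.08


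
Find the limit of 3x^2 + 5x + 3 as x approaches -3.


Since polynomials are continuous, we use direct substitution.
lim(x->-3) of 3x^2 + 5x + 3
= 3 * (-3)^2 + 5 * (-3) + 3
= 27 - 15 + 3
= 15

15


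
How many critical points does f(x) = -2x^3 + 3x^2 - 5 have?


Find where f'(x) = 0:
f(x) = -2x^3 + 3x^2 - 5
f'(x) = -6x^2 + 6x
This is a quadratic in x. Use the discriminant to count real roots.
Discriminant = (6)^2 - 4 * (-6) * 0
= 36 - 0
= 36
Since discriminant > 0, f'(x) = 0 has 2 real solutions.
Number of critical points: 2

2


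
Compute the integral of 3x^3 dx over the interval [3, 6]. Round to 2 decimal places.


Find the antiderivative of 3x^3:
F(x) = 3/4 * x^4
Apply the Fundamental Theorem of Calculus:
F(6) - F(3)
= 3/4 * 6^4 - 3/4 * 3^4
= 3/4 * (1296 - 81)
= 3/4 * 1215
= 3645/4 = 911.25

911.25


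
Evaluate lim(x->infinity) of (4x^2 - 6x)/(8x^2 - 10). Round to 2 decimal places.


For limits at infinity with equal-degree polynomials,
we compare leading coefficients.
Numerator leading term: 4x^2
Denominator leading term: 8x^2
Divide both by x^2:
lim = (4 - 6/x) / (8 - 10/x^2)
As x -> infinity, the 1/x and 1/x^2 terms vanish:
= 4/8 = 1/2 = 0.50

0.50


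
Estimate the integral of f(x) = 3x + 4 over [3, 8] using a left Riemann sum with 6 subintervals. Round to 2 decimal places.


Left Riemann sum uses left endpoints of each subinterval.
Interval: [3, 8], n = 6
dx = (8 - 3) / 6 = 5/6
Left endpoints: [3, 23/6, 14/3, 11/2, 19/3, 43/6]
f values: [13, 31/2, 18, 41/2, 23, 51/2]
Sum = dx * (sum of f values)
= 5/6 * 231/2
= 385/4 = 96.25

96.25


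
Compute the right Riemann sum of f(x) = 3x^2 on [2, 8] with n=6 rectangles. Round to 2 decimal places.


Right Riemann sum uses right endpoints of each subinterval.
Interval: [2, 8], n = 6
dx = (8 - 2) / 6 = 1
Right endpoints: [3, 4, 5, 6, 7, 8]
f values: [27, 48, 75, 108, 147, 192]
Sum = dx * (sum of f values)
= 1 * 597
= 597 = 597.00

597.00


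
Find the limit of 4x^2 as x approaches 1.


Since polynomials are continuous, we use direct substitution.
lim(x->1) of 4x^2
= 4 * 1^2 + 0 * 1 + 0
= 4 + 0 + 0
= 4

4


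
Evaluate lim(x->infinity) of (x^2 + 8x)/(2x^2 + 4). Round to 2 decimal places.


For limits at infinity with equal-degree polynomials,
we compare leading coefficients.
Numerator leading term: x^2
Denominator leading term: 2x^2
Divide both by x^2:
lim = (1 + 8/x) / (2 + 4/x^2)
As x -> infinity, the 1/x and 1/x^2 terms vanish:
= 1/2 = 0.50

0.50


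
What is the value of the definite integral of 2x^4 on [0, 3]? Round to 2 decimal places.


Find the antiderivative of 2x^4:
F(x) = 2/5 * x^5
Apply the Fundamental Theorem of Calculus:
F(3) - F(0)
= 2/5 * 3^5 - 2/5 * 0^5
= 2/5 * (243 - 0)
= 2/5 * 243
= 486/5 = 97.20

97.20


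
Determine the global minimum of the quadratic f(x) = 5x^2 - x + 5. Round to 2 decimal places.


For a quadratic f(x) = ax^2 + bx + c with a > 0, the minimum is at the vertex.
Vertex x-coordinate: x = -b/(2a)
x = -(-1) / (2 * 5)
x = 1/10
Substitute back to find the minimum value:
f(1/10) = 5 * (1/10)^2 - 1 * (1/10) + 5
= 1/20 - 1/10 + 5
= 99/20 = 4.95

4.95


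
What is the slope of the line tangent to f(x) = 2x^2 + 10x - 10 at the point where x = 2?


The slope of the tangent line equals f'(x) at the point.
f(x) = 2x^2 + 10x - 10
f'(x) = 4x + 10
At x = 2:
f'(2) = 4 * 2 + 10
= 8 + 10
= 18

18


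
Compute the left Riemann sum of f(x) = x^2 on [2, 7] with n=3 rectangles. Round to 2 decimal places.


Left Riemann sum uses left endpoints of each subinterval.
Interval: [2, 7], n = 3
dx = (7 - 2) / 3 = 5/3
Left endpoints: [2, 11/3, 16/3]
f values: [4, 121/9, 256/9]
Sum = dx * (sum of f values)
= 5/3 * 413/9
= 2065/27 ≈ 76.48

76.48


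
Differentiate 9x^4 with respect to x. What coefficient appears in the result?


We apply the power rule: d/dx [ax^n] = a*n * x^(n-1)
d/dx [9x^4]
= 9 * 4 * x^(4-1)
= 36x^3
The coefficient is 36

36


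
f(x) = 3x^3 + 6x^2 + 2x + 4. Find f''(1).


First derivative:
f'(x) = 9x^2 + 12x + 2
Second derivative:
f''(x) = 18x + 12
Substitute x = 1:
f''(1) = 18 * 1 + 12
= 18 + 12
= 30

30


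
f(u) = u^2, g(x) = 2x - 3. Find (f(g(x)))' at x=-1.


Using the chain rule: (f(g(x)))' = f'(g(x)) * g'(x)
First, find g(-1):
g(-1) = 2 * (-1) - 3 = -5
Next, f'(u) = 2u
And g'(x) = 2
So f'(g(-1)) * g'(-1)
= 2 * (-5) * 2
= -20

-20


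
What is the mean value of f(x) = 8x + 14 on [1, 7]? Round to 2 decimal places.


Average value = 1/(b-a) * integral from a to b of f(x) dx
First compute the integral of 8x + 14:
F(x) = 4x^2 + 14x
F(7) = 4 * 49 + 14 * 7 = 294
F(1) = 4 * 1 + 14 * 1 = 18
Integral = 294 - 18 = 276
Average = 276 / (7 - 1) = 276 / 6
= 46 = 46.00

46.00


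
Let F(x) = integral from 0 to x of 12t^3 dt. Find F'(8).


By the Fundamental Theorem of Calculus (Part 1):
If F(x) = integral from 0 to x of f(t) dt, then F'(x) = f(x)
Here f(t) = 12t^3
So F'(x) = 12x^3
Evaluate at x = 8:
F'(8) = 12 * 8^3
= 12 * 512
= 6144

6144


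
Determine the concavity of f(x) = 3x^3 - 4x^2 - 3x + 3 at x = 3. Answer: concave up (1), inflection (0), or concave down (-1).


Concavity is determined by the sign of f''(x).
f(x) = 3x^3 - 4x^2 - 3x + 3
f'(x) = 9x^2 - 8x - 3
f''(x) = 18x - 8
f''(3) = 18 * 3 - 8
= 54 - 8
= 46
Since f''(3) > 0, the function is concave up (1)

1


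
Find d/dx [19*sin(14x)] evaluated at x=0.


Apply the chain rule to differentiate 19*sin(14x):
d/dx [19*sin(14x)]
= 19 * cos(14x) * d/dx(14x)
= 19 * 14 * cos(14x)
= 266 * cos(14x)
Evaluate at x = 0:
= 266 * cos(0)
= 266 * 1
= 266

266


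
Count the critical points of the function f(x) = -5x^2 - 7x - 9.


Find where f'(x) = 0:
f'(x) = -10x - 7
Set f'(x) = 0:
-10x - 7 = 0
x = 7 / (-10) = -7/10
This is a linear equation in x, so there is exactly one solution.
Number of critical points: 1

1


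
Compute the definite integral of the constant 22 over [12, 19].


The integral of a constant k over [a, b] equals k * (b - a).
integral from 12 to 19 of 22 dx
= 22 * (19 - 12)
= 22 * 7
= 154

154


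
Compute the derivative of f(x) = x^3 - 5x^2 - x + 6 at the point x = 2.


Differentiate f(x) = x^3 - 5x^2 - x + 6 term by term:
f'(x) = 3x^2 - 10x - 1
Substitute x = 2:
f'(2) = 3 * 2^2 - 10 * 2 - 1
= 12 - 20 - 1
= -9

-9


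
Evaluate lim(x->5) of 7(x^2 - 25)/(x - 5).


Direct substitution gives 0/0, so we factor the numerator.
Factor: 7(x^2 - 25) = 7 * (x - 5)(x + 5)
Cancel the common factor (x - 5):
7(x^2 - 25)/(x - 5) = 7 * (x + 5)
Now substitute x = 5:
= 7 * (5 + 5) = 70

70


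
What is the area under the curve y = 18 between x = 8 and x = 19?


The area under a constant function y = 18 is a rectangle.
Width = 19 - 8 = 11
Height = 18
Area = width * height
= 11 * 18
= 198

198


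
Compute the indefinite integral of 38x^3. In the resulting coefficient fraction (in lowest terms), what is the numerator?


Apply the power rule for integration:
integral of ax^n dx = a/(n+1) * x^(n+1) + C
integral of 38x^3 dx
= 38/4 * x^4 + C
= 19/2 * x^4 + C
The coefficient in lowest terms is 19/2, and its numerator is 19

19


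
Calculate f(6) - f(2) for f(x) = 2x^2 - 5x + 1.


Net change = f(b) - f(a)
f(x) = 2x^2 - 5x + 1
Compute f(6):
f(6) = 2 * 6^2 - 5 * 6 + 1
= 72 - 30 + 1
= 43
Compute f(2):
f(2) = 2 * 2^2 - 5 * 2 + 1
= 8 - 10 + 1
= -1
Net change = 43 - (-1) = 44

44


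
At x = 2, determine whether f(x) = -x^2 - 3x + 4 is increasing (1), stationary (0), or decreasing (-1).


Compute f'(x) to determine behavior:
f'(x) = -2x - 3
f'(2) = -2 * 2 - 3
= -4 - 3
= -7
Since f'(2) < 0, the function is decreasing (-1)

-1


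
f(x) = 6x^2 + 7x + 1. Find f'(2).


Differentiate term by term using power and sum rules:
f(x) = 6x^2 + 7x + 1
f'(x) = 12x + 7
Substitute x = 2:
f'(2) = 12 * 2 + 7
= 24 + 7
= 31

31


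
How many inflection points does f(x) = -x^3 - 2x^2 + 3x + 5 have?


Inflection points occur where f''(x) = 0 and concavity changes.
f(x) = -x^3 - 2x^2 + 3x + 5
f'(x) = -3x^2 - 4x + 3
f''(x) = -6x - 4
Set f''(x) = 0:
-6x - 4 = 0
x = 4 / (-6) = -2/3
Since f''(x) is linear (degree 1), it changes sign at this point.
Therefore there is exactly 1 inflection point.

1


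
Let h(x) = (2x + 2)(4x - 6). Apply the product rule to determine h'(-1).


Let u(x) = 2x + 2 and v(x) = 4x - 6
u'(x) = 2
v'(x) = 4
Product rule: h'(x) = u'(x)*v(x) + u(x)*v'(x)
= 2 * (4x - 6) + (2x + 2) * 4
At x = -1:
u(-1) = 2 * (-1) + 2 = 0
v(-1) = 4 * (-1) - 6 = -10
h'(-1) = 2 * (-10) + 0 * 4
= -20 + 0
= -20

-20


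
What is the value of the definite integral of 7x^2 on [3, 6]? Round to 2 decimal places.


Find the antiderivative of 7x^2:
F(x) = 7/3 * x^3
Apply the Fundamental Theorem of Calculus:
F(6) - F(3)
= 7/3 * 6^3 - 7/3 * 3^3
= 7/3 * (216 - 27)
= 7/3 * 189
= 441 = 441.00

441.00


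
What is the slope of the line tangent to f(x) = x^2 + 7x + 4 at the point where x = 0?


The slope of the tangent line equals f'(x) at the point.
f(x) = x^2 + 7x + 4
f'(x) = 2x + 7
At x = 0:
f'(0) = 2 * 0 + 7
= 0 + 7
= 7

7


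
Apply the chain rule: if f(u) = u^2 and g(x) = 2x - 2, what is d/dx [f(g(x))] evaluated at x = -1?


Using the chain rule: (f(g(x)))' = f'(g(x)) * g'(x)
First, find g(-1):
g(-1) = 2 * (-1) - 2 = -4
Next, f'(u) = 2u
And g'(x) = 2
So f'(g(-1)) * g'(-1)
= 2 * (-4) * 2
= -16

-16


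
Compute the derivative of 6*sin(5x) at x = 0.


Apply the chain rule to differentiate 6*sin(5x):
d/dx [6*sin(5x)]
= 6 * cos(5x) * d/dx(5x)
= 6 * 5 * cos(5x)
= 30 * cos(5x)
Evaluate at x = 0:
= 30 * cos(0)
= 30 * 1
= 30

30


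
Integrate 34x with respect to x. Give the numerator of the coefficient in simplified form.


Apply the power rule for integration:
integral of ax^n dx = a/(n+1) * x^(n+1) + C
integral of 34x dx
= 34/2 * x^2 + C
= 17 * x^2 + C
The coefficient in lowest terms is 17 = 17/1, so its numerator is 17

17


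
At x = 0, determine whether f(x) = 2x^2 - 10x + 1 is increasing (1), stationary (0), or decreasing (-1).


Compute f'(x) to determine behavior:
f'(x) = 4x - 10
f'(0) = 4 * 0 - 10
= 0 - 10
= -10
Since f'(0) < 0, the function is decreasing (-1)

-1


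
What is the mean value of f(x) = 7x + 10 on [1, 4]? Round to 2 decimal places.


Average value = 1/(b-a) * integral from a to b of f(x) dx
First compute the integral of 7x + 10:
F(x) = (7/2)x^2 + 10x
F(4) = 7/2 * 16 + 10 * 4 = 96
F(1) = 7/2 * 1 + 10 * 1 = 27/2
Integral = 96 - 27/2 = 165/2
Average = (165/2) / (4 - 1) = (165/2) / 3
= 55/2 = 27.50

27.50


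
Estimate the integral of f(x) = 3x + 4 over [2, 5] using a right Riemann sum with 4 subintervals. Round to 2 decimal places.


Right Riemann sum uses right endpoints of each subinterval.
Interval: [2, 5], n = 4
dx = (5 - 2) / 4 = 3/4
Right endpoints: [11/4, 7/2, 17/4, 5]
f values: [49/4, 29/2, 67/4, 19]
Sum = dx * (sum of f values)
= 3/4 * 125/2
= 375/8 ≈ 46.88

46.88


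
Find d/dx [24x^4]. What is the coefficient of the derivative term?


We apply the power rule: d/dx [ax^n] = a*n * x^(n-1)
d/dx [24x^4]
= 24 * 4 * x^(4-1)
= 96x^3
The coefficient is 96

96


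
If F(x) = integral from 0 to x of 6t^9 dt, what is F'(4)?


By the Fundamental Theorem of Calculus (Part 1):
If F(x) = integral from 0 to x of f(t) dt, then F'(x) = f(x)
Here f(t) = 6t^9
So F'(x) = 6x^9
Evaluate at x = 4:
F'(4) = 6 * 4^9
= 6 * 262144
= 1572864

1572864


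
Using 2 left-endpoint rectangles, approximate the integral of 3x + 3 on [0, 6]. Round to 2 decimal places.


Left Riemann sum uses left endpoints of each subinterval.
Interval: [0, 6], n = 2
dx = (6 - 0) / 2 = 3
Left endpoints: [0, 3]
f values: [3, 12]
Sum = dx * (sum of f values)
= 3 * 15
= 45 = 45.00

45.00


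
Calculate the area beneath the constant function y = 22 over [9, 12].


The area under a constant function y = 22 is a rectangle.
Width = 12 - 9 = 3
Height = 22
Area = width * height
= 3 * 22
= 66

66


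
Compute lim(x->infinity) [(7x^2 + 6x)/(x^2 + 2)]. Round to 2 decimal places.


For limits at infinity with equal-degree polynomials,
we compare leading coefficients.
Numerator leading term: 7x^2
Denominator leading term: x^2
Divide both by x^2:
lim = (7 + 6/x) / (1 + 2/x^2)
As x -> infinity, the 1/x and 1/x^2 terms vanish:
= 7/1 = 7 = 7.00

7.00


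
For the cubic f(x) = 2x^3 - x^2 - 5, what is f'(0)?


Differentiate f(x) = 2x^3 - x^2 - 5 term by term:
f'(x) = 6x^2 - 2x
Substitute x = 0:
f'(0) = 6 * 0^2 - 2 * 0 + 0
= 0 + 0 + 0
= 0

0


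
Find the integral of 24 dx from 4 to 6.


The integral of a constant k over [a, b] equals k * (b - a).
integral from 4 to 6 of 24 dx
= 24 * (6 - 4)
= 24 * 2
= 48

48


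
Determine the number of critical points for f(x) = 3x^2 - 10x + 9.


Find where f'(x) = 0:
f'(x) = 6x - 10
Set f'(x) = 0:
6x - 10 = 0
x = 10 / 6 = 5/3
This is a linear equation in x, so there is exactly one solution.
Number of critical points: 1

1


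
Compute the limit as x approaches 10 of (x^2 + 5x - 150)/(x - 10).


Direct substitution gives 0/0, so we factor the numerator.
Factor: (x^2 + 5x - 150) = (x - 10)(x + 15)
Cancel the common factor (x - 10):
(x^2 + 5x - 150)/(x - 10) = (x + 15)
Now substitute x = 10:
= (10) - (-15) = 25

25


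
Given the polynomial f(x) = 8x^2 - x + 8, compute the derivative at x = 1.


Differentiate term by term using power and sum rules:
f(x) = 8x^2 - x + 8
f'(x) = 16x - 1
Substitute x = 1:
f'(1) = 16 * 1 - 1
= 16 - 1
= 15

15


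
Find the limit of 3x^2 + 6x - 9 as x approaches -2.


Since polynomials are continuous, we use direct substitution.
lim(x->-2) of 3x^2 + 6x - 9
= 3 * (-2)^2 + 6 * (-2) - 9
= 12 - 12 - 9
= -9

-9


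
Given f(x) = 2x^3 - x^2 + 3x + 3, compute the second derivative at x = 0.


First derivative:
f'(x) = 6x^2 - 2x + 3
Second derivative:
f''(x) = 12x - 2
Substitute x = 0:
f''(0) = 12 * 0 - 2
= 0 - 2
= -2

-2


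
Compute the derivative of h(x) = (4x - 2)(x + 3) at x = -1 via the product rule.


Let u(x) = 4x - 2 and v(x) = x + 3
u'(x) = 4
v'(x) = 1
Product rule: h'(x) = u'(x)*v(x) + u(x)*v'(x)
= 4 * (x + 3) + (4x - 2) * 1
At x = -1:
u(-1) = 4 * (-1) - 2 = -6
v(-1) = 1 * (-1) + 3 = 2
h'(-1) = 4 * 2 + (-6) * 1
= 8 - 6
= 2

2


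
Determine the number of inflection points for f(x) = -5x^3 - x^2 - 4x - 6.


Inflection points occur where f''(x) = 0 and concavity changes.
f(x) = -5x^3 - x^2 - 4x - 6
f'(x) = -15x^2 - 2x - 4
f''(x) = -30x - 2
Set f''(x) = 0:
-30x - 2 = 0
x = 2 / (-30) = -1/15
Since f''(x) is linear (degree 1), it changes sign at this point.
Therefore there is exactly 1 inflection point.

1


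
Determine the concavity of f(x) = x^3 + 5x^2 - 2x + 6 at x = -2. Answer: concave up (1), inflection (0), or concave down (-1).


Concavity is determined by the sign of f''(x).
f(x) = x^3 + 5x^2 - 2x + 6
f'(x) = 3x^2 + 10x - 2
f''(x) = 6x + 10
f''(-2) = 6 * (-2) + 10
= -12 + 10
= -2
Since f''(-2) < 0, the function is concave down (-1)

-1


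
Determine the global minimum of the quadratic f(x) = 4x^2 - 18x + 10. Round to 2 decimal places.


For a quadratic f(x) = ax^2 + bx + c with a > 0, the minimum is at the vertex.
Vertex x-coordinate: x = -b/(2a)
x = -(-18) / (2 * 4)
x = 18/8 = 9/4
Substitute back to find the minimum value:
f(9/4) = 4 * (9/4)^2 - 18 * (9/4) + 10
= 81/4 - 81/2 + 10
= -41/4 = -10.25

-10.25


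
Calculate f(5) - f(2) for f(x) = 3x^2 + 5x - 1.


Net change = f(b) - f(a)
f(x) = 3x^2 + 5x - 1
Compute f(5):
f(5) = 3 * 5^2 + 5 * 5 - 1
= 75 + 25 - 1
= 99
Compute f(2):
f(2) = 3 * 2^2 + 5 * 2 - 1
= 12 + 10 - 1
= 21
Net change = 99 - 21 = 78

78


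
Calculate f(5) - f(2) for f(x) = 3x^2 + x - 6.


Net change = f(b) - f(a)
f(x) = 3x^2 + x - 6
Compute f(5):
f(5) = 3 * 5^2 + 1 * 5 - 6
= 75 + 5 - 6
= 74
Compute f(2):
f(2) = 3 * 2^2 + 1 * 2 - 6
= 12 + 2 - 6
= 8
Net change = 74 - 8 = 66

66


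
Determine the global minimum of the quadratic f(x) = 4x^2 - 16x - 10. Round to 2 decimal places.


For a quadratic f(x) = ax^2 + bx + c with a > 0, the minimum is at the vertex.
Vertex x-coordinate: x = -b/(2a)
x = -(-16) / (2 * 4)
x = 16/8 = 2
Substitute back to find the minimum value:
f(2) = 4 * 2^2 - 16 * 2 - 10
= 16 - 32 - 10
= -26 = -26.00

-26.00


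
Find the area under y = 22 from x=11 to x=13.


The area under a constant function y = 22 is a rectangle.
Width = 13 - 11 = 2
Height = 22
Area = width * height
= 2 * 22
= 44

44


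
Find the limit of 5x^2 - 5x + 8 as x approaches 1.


Since polynomials are continuous, we use direct substitution.
lim(x->1) of 5x^2 - 5x + 8
= 5 * 1^2 - 5 * 1 + 8
= 5 - 5 + 8
= 8

8


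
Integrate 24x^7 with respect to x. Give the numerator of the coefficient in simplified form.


Apply the power rule for integration:
integral of ax^n dx = a/(n+1) * x^(n+1) + C
integral of 24x^7 dx
= 24/8 * x^8 + C
= 3 * x^8 + C
The coefficient in lowest terms is 3 = 3/1, so its numerator is 3

3


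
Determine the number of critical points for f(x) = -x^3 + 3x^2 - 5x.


Find where f'(x) = 0:
f(x) = -x^3 + 3x^2 - 5x
f'(x) = -3x^2 + 6x - 5
This is a quadratic in x. Use the discriminant to count real roots.
Discriminant = (6)^2 - 4 * (-3) * (-5)
= 36 - 60
= -24
Since discriminant < 0, f'(x) = 0 has no real solutions.
Number of critical points: 0

0


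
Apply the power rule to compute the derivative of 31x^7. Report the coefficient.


We apply the power rule: d/dx [ax^n] = a*n * x^(n-1)
d/dx [31x^7]
= 31 * 7 * x^(7-1)
= 217x^6
The coefficient is 217

217


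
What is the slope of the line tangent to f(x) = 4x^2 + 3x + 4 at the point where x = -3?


The slope of the tangent line equals f'(x) at the point.
f(x) = 4x^2 + 3x + 4
f'(x) = 8x + 3
At x = -3:
f'(-3) = 8 * (-3) + 3
= -24 + 3
= -21

-21


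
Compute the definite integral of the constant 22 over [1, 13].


The integral of a constant k over [a, b] equals k * (b - a).
integral from 1 to 13 of 22 dx
= 22 * (13 - 1)
= 22 * 12
= 264

264


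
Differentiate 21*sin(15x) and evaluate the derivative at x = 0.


Apply the chain rule to differentiate 21*sin(15x):
d/dx [21*sin(15x)]
= 21 * cos(15x) * d/dx(15x)
= 21 * 15 * cos(15x)
= 315 * cos(15x)
Evaluate at x = 0:
= 315 * cos(0)
= 315 * 1
= 315

315


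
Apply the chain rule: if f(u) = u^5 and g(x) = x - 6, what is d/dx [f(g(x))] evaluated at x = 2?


Using the chain rule: (f(g(x)))' = f'(g(x)) * g'(x)
First, find g(2):
g(2) = 1 * 2 - 6 = -4
Next, f'(u) = 5u^4
And g'(x) = 1
So f'(g(2)) * g'(2)
= 5 * (-4)^4 * 1
= 5 * 256 * 1
= 1280

1280


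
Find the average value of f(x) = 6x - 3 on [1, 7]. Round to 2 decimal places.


Average value = 1/(b-a) * integral from a to b of f(x) dx
First compute the integral of 6x - 3:
F(x) = 3x^2 - 3x
F(7) = 3 * 49 - 3 * 7 = 126
F(1) = 3 * 1 - 3 * 1 = 0
Integral = 126 - 0 = 126
Average = 126 / (7 - 1) = 126 / 6
= 21 = 21.00

21.00


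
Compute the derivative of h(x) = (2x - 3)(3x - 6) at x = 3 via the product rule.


Let u(x) = 2x - 3 and v(x) = 3x - 6
u'(x) = 2
v'(x) = 3
Product rule: h'(x) = u'(x)*v(x) + u(x)*v'(x)
= 2 * (3x - 6) + (2x - 3) * 3
At x = 3:
u(3) = 2 * 3 - 3 = 3
v(3) = 3 * 3 - 6 = 3
h'(3) = 2 * 3 + 3 * 3
= 6 + 9
= 15

15


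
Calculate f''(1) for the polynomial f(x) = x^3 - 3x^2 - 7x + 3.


First derivative:
f'(x) = 3x^2 - 6x - 7
Second derivative:
f''(x) = 6x - 6
Substitute x = 1:
f''(1) = 6 * 1 - 6
= 6 - 6
= 0

0


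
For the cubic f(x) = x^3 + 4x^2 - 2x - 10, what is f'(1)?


Differentiate f(x) = x^3 + 4x^2 - 2x - 10 term by term:
f'(x) = 3x^2 + 8x - 2
Substitute x = 1:
f'(1) = 3 * 1^2 + 8 * 1 - 2
= 3 + 8 - 2
= 9

9


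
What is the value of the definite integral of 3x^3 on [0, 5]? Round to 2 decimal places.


Find the antiderivative of 3x^3:
F(x) = 3/4 * x^4
Apply the Fundamental Theorem of Calculus:
F(5) - F(0)
= 3/4 * 5^4 - 3/4 * 0^4
= 3/4 * (625 - 0)
= 3/4 * 625
= 1875/4 = 468.75

468.75


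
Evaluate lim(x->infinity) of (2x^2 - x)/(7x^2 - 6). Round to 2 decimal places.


For limits at infinity with equal-degree polynomials,
we compare leading coefficients.
Numerator leading term: 2x^2
Denominator leading term: 7x^2
Divide both by x^2:
lim = (2 - 1/x) / (7 - 6/x^2)
As x -> infinity, the 1/x and 1/x^2 terms vanish:
= 2/7 ≈ 0.29

0.29


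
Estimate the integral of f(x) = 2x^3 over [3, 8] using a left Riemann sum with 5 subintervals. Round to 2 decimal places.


Left Riemann sum uses left endpoints of each subinterval.
Interval: [3, 8], n = 5
dx = (8 - 3) / 5 = 1
Left endpoints: [3, 4, 5, 6, 7]
f values: [54, 128, 250, 432, 686]
Sum = dx * (sum of f values)
= 1 * 1550
= 1550 = 1550.00

1550.00


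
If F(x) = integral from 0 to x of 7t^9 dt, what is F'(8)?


By the Fundamental Theorem of Calculus (Part 1):
If F(x) = integral from 0 to x of f(t) dt, then F'(x) = f(x)
Here f(t) = 7t^9
So F'(x) = 7x^9
Evaluate at x = 8:
F'(8) = 7 * 8^9
= 7 * 134217728
= 939524096

939524096


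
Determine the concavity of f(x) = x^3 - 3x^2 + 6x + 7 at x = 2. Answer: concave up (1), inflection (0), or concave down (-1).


Concavity is determined by the sign of f''(x).
f(x) = x^3 - 3x^2 + 6x + 7
f'(x) = 3x^2 - 6x + 6
f''(x) = 6x - 6
f''(2) = 6 * 2 - 6
= 12 - 6
= 6
Since f''(2) > 0, the function is concave up (1)

1


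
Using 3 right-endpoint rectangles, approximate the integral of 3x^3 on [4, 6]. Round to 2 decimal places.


Right Riemann sum uses right endpoints of each subinterval.
Interval: [4, 6], n = 3
dx = (6 - 4) / 3 = 2/3
Right endpoints: [14/3, 16/3, 6]
f values: [2744/9, 4096/9, 648]
Sum = dx * (sum of f values)
= 2/3 * 1408
= 2816/3 ≈ 938.67

938.67


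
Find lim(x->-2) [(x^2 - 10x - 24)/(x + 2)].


Direct substitution gives 0/0, so we factor the numerator.
Factor: (x^2 - 10x - 24) = (x + 2)(x - 12)
Cancel the common factor (x + 2):
(x^2 - 10x - 24)/(x + 2) = (x - 12)
Now substitute x = -2:
= (-2) - (12) = -14

-14


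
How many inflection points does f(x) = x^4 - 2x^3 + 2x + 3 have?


Inflection points occur where f''(x) = 0 and concavity changes.
f(x) = x^4 - 2x^3 + 2x + 3
f'(x) = 4x^3 - 6x^2 + 2
f''(x) = 12x^2 - 12x
This is a quadratic in x. Use the discriminant to count real roots.
Discriminant = (-12)^2 - 4 * 12 * 0
= 144 - 0
= 144
Since discriminant > 0, f''(x) = 0 has 2 distinct real solutions.
A quadratic with two distinct real roots changes sign at each root, so concavity changes at both.
Number of inflection points: 2

2


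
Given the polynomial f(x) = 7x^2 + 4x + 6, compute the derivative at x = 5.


Differentiate term by term using power and sum rules:
f(x) = 7x^2 + 4x + 6
f'(x) = 14x + 4
Substitute x = 5:
f'(5) = 14 * 5 + 4
= 70 + 4
= 74

74


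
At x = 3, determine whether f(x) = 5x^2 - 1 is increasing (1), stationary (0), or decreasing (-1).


Compute f'(x) to determine behavior:
f'(x) = 10x
f'(3) = 10 * 3 + 0
= 30 + 0
= 30
Since f'(3) > 0, the function is increasing (1)

1


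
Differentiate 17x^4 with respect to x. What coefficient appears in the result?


We apply the power rule: d/dx [ax^n] = a*n * x^(n-1)
d/dx [17x^4]
= 17 * 4 * x^(4-1)
= 68x^3
The coefficient is 68

68


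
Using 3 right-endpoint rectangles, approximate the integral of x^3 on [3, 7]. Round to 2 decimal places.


Right Riemann sum uses right endpoints of each subinterval.
Interval: [3, 7], n = 3
dx = (7 - 3) / 3 = 4/3
Right endpoints: [13/3, 17/3, 7]
f values: [2197/27, 4913/27, 343]
Sum = dx * (sum of f values)
= 4/3 * 1819/3
= 7276/9 ≈ 808.44

808.44


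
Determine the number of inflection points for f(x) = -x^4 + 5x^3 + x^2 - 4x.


Inflection points occur where f''(x) = 0 and concavity changes.
f(x) = -x^4 + 5x^3 + x^2 - 4x
f'(x) = -4x^3 + 15x^2 + 2x - 4
f''(x) = -12x^2 + 30x + 2
This is a quadratic in x. Use the discriminant to count real roots.
Discriminant = (30)^2 - 4 * (-12) * 2
= 900 - (-96)
= 996
Since discriminant > 0, f''(x) = 0 has 2 distinct real solutions.
A quadratic with two distinct real roots changes sign at each root, so concavity changes at both.
Number of inflection points: 2

2


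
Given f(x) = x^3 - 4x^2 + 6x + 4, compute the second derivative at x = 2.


First derivative:
f'(x) = 3x^2 - 8x + 6
Second derivative:
f''(x) = 6x - 8
Substitute x = 2:
f''(2) = 6 * 2 - 8
= 12 - 8
= 4

4


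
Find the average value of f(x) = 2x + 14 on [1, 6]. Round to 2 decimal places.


Average value = 1/(b-a) * integral from a to b of f(x) dx
First compute the integral of 2x + 14:
F(x) = x^2 + 14x
F(6) = 1 * 36 + 14 * 6 = 120
F(1) = 1 * 1 + 14 * 1 = 15
Integral = 120 - 15 = 105
Average = 105 / (6 - 1) = 105 / 5
= 21 = 21.00

21.00


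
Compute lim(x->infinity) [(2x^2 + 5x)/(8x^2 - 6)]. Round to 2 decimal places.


For limits at infinity with equal-degree polynomials,
we compare leading coefficients.
Numerator leading term: 2x^2
Denominator leading term: 8x^2
Divide both by x^2:
lim = (2 + 5/x) / (8 - 6/x^2)
As x -> infinity, the 1/x and 1/x^2 terms vanish:
= 2/8 = 1/4 = 0.25

0.25


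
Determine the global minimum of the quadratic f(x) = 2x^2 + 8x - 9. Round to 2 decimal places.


For a quadratic f(x) = ax^2 + bx + c with a > 0, the minimum is at the vertex.
Vertex x-coordinate: x = -b/(2a)
x = -(8) / (2 * 2)
x = -8/4 = -2
Substitute back to find the minimum value:
f(-2) = 2 * (-2)^2 + 8 * (-2) - 9
= 8 - 16 - 9
= -17 = -17.00

-17.00
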